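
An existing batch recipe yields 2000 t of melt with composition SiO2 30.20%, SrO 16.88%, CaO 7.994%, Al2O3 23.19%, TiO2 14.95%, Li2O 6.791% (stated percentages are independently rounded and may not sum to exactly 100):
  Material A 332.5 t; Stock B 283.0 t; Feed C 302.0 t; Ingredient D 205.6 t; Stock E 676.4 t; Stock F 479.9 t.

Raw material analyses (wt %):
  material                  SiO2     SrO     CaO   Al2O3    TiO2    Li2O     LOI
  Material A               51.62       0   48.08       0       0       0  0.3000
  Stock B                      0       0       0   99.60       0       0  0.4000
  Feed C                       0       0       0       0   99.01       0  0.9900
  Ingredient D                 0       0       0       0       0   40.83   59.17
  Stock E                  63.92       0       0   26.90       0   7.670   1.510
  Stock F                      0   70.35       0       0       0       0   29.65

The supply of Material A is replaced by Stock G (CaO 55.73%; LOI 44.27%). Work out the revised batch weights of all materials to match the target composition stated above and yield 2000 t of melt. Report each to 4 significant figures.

Revised batch per 2000 t melt:
  Stock G: 286.9 t
  Stock B: 210.5 t
  Feed C: 302.0 t
  Ingredient D: 155.1 t
  Stock E: 944.9 t
  Stock F: 479.9 t
Total batch = 2379 t; LOI loss = 379.2 t

Every computation runs at exact precision all the way through; intermediates are displayed, with 4-significant-figure rounding, as written — every reported value sees exactly one rounding. All derived quantities, which include the yield, glass mass, the six compositions, totals, LOI, are computed at exact precision, exactly as shown in the question or the answer, from the batch weights on 2000 t of glass.
Oxide mass targets, per 2000 t melt:
  SiO2: 30.20% × 2000 = 604.0 t
  SrO: 16.88% × 2000 = 337.6 t
  CaO: 7.994% × 2000 = 159.9 t
  Al2O3: 23.19% × 2000 = 463.8 t
  TiO2: 14.95% × 2000 = 299.0 t
  Li2O: 6.791% × 2000 = 135.8 t
Per-oxide balance check on the weights just shown, under the basis named above (every target is met by its sum inside rounding margins):
  SiO2: 944.9·0.6392 = 604.0 t (target 604.0 t)
  SrO: 479.9·0.7035 = 337.6 t (target 337.6 t)
  CaO: 286.9·0.5573 = 159.9 t (target 159.9 t)
  Al2O3: 210.5·0.9960 + 944.9·0.2690 = 463.8 t (target 463.8 t)
  TiO2: 302.0·0.9901 = 299.0 t (target 299.0 t)
  Li2O: 155.1·0.4083 + 944.9·0.07670 = 135.8 t (target 135.8 t)
Auditing the glass mass value: total charge less LOI = 2000 t (the targets, summed, come to 2000 t; versus the stated basis of 2000 t — a pure rounding effect).
Batch total: Σ batch = 2379 t; ignition loss, Σ(batch × LOI) = 379.2 t; yield, glass over the total, = 84.06%.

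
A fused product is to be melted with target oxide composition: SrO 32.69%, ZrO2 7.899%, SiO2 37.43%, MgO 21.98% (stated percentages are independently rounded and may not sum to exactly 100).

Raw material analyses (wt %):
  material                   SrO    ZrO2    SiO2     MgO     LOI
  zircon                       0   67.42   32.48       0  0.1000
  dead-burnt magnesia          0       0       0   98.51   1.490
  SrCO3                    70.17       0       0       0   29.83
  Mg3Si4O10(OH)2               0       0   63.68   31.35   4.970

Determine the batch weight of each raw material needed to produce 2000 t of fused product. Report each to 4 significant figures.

Working values are shown, rounded to four significant figures, as written — all internal work holds full float precision end to end; each reported figure takes exactly one rounding. The derived quantities are carried starting from the weights per 2000 t of glass in full float precision (four oxide percentages, LOI, totals, the yield, net glass mass), exactly as shown in the problem or answer text.
Target oxide masses per 2000 t fused product:
  SrO: 32.69% × 2000 = 653.8 t
  ZrO2: 7.899% × 2000 = 158.0 t
  SiO2: 37.43% × 2000 = 748.6 t
  MgO: 21.98% × 2000 = 439.6 t
Balance tally, oxide-wise, per the reported batch figures, against the basis in use (sums match the target masses within answer rounding):
  SrO: 931.7·0.7017 = 653.8 t (target 653.8 t)
  ZrO2: 234.3·0.6742 = 158.0 t (target 158.0 t)
  SiO2: 234.3·0.3248 + 1056·0.6368 = 748.6 t (target 748.6 t)
  MgO: 110.2·0.9851 + 1056·0.3135 = 439.6 t (target 439.6 t)
Mass balance on the glass: the batch minus its LOI: 2000 t (summing oxide targets gives 2000 t; the stated basis being 2000 t — rounding explains the deltas).
Summing the batch: Σ batch = 2332 t; the LOI term Σ batch·LOI equals 332.3 t; yield, glass over the total, = 85.75%.

Batch per 2000 t fused product:
  zircon: 234.3 t
  dead-burnt magnesia: 110.2 t
  SrCO3: 931.7 t
  Mg3Si4O10(OH)2: 1056 t
Total batch = 2332 t; LOI loss = 332.3 t; yield = 85.75%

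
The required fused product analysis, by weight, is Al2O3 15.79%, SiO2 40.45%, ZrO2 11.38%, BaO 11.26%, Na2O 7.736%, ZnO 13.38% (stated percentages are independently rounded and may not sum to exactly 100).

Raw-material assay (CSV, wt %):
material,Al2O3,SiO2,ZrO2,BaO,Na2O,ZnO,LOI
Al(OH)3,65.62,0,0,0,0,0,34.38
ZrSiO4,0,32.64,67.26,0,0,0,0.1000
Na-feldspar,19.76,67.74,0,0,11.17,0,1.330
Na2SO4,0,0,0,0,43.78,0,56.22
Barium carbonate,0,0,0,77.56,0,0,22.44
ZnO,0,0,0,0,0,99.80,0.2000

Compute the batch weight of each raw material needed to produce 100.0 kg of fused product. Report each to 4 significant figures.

Mid-chain values are displayed, with 4-significant-figure rounding, in the working. The whole derivation carries full precision at each step — a single rounding yields every reported result. All derived quantities are recomputed from the batch weights on 100.0 kg of glass in full precision (the six compositions, the yield, net glass mass, ignition loss, totals), as they appear in the problem or answer text.
Oxide-by-oxide targets in 100.0 kg fused product:
  Al2O3: 15.79% × 100.0 = 15.79 kg
  SiO2: 40.45% × 100.0 = 40.45 kg
  ZrO2: 11.38% × 100.0 = 11.38 kg
  BaO: 11.26% × 100.0 = 11.26 kg
  Na2O: 7.736% × 100.0 = 7.736 kg
  ZnO: 13.38% × 100.0 = 13.38 kg
Per-oxide balance check working from each reported weight, against the basis in use (sums match the target masses modulo rounding of the values):
  Al2O3: 8.536·0.6562 + 51.56·0.1976 = 15.79 kg (target 15.79 kg)
  SiO2: 16.92·0.3264 + 51.56·0.6774 = 40.45 kg (target 40.45 kg)
  ZrO2: 16.92·0.6726 = 11.38 kg (target 11.38 kg)
  BaO: 14.52·0.7756 = 11.26 kg (target 11.26 kg)
  Na2O: 51.56·0.1117 + 4.515·0.4378 = 7.736 kg (target 7.736 kg)
  ZnO: 13.41·0.9980 = 13.38 kg (target 13.38 kg)
Glass-mass closure: net batch after ignition = 100.0 kg (targets for the oxides total 100.0 kg; stated basis 100.0 kg — deltas are rounding alone).
Whole-batch sum: Σ batch = 109.5 kg; loss to ignition Σ batch·LOI = 9.461 kg; yield = glass ÷ total batch = 91.36%.

Batch per 100.0 kg fused product:
  Al(OH)3: 8.536 kg
  ZrSiO4: 16.92 kg
  Na-feldspar: 51.56 kg
  Na2SO4: 4.515 kg
  Barium carbonate: 14.52 kg
  ZnO: 13.41 kg
Total batch = 109.5 kg; LOI loss = 9.461 kg; yield = 91.36%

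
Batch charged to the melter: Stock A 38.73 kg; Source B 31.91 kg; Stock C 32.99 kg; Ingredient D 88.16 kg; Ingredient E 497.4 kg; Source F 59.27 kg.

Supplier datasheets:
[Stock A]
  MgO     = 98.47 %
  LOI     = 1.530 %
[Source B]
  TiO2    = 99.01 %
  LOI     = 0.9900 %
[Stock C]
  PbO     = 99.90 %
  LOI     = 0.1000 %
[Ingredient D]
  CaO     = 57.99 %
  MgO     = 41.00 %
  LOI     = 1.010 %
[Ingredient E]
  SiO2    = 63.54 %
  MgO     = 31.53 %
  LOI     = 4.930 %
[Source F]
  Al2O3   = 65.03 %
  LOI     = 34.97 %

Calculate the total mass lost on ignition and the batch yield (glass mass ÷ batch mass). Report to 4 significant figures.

Working values are displayed, with 4-significant-digit rounding, alongside each step. Each numeric step runs at exact precision at all times. A single rounding finalizes every reported figure. All derived quantities (six oxide percentages, the yield, ignition loss, net glass mass, totals) are carried starting from the weights at 701.4 kg of glass at exact precision as set out in either problem or answer.
LOI of each material in turn:
  Stock A: 38.73 × 0.01530 = 0.5926 kg
  Source B: 31.91 × 0.009900 = 0.3159 kg
  Stock C: 32.99 × 0.001000 = 0.03299 kg
  Ingredient D: 88.16 × 0.01010 = 0.8904 kg
  Ingredient E: 497.4 × 0.04930 = 24.52 kg
  Source F: 59.27 × 0.3497 = 20.73 kg
Total LOI = 47.08 kg
Glass = batch − LOI = 748.5 − 47.08 = 701.4 kg

LOI loss = 47.08 kg; glass = 701.4 kg; yield = 93.71%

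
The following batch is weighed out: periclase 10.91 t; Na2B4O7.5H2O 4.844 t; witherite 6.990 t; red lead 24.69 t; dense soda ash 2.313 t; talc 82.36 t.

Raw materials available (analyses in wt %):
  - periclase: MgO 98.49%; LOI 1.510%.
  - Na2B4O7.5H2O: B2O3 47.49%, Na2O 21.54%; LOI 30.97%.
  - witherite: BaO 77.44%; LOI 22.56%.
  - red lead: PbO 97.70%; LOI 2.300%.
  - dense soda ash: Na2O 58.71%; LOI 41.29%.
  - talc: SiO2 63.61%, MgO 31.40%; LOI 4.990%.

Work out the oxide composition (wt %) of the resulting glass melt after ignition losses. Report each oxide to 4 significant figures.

Glass mass = 123.2 t (batch 132.1 − LOI 8.875).
Composition: BaO 4.393%, PbO 19.57%, SiO2 42.51%, MgO 29.71%, B2O3 1.867%, Na2O 1.949%

Each numeric step runs at full precision through every step; the intermediate values appear, with 4-significant-figure rounding, between the steps — every reported figure is rounded only once; the derived quantities, including the six compositions, glass mass, totals, ignition loss, the yield, are computed starting from the weights on 123.2 t of glass in full precision exactly as printed in the question or the answer.
Oxide-by-oxide delivered mass:
  BaO: 6.990·0.7744 = 5.413 t
  PbO: 24.69·0.9770 = 24.12 t
  SiO2: 82.36·0.6361 = 52.39 t
  MgO: 10.91·0.9849 + 82.36·0.3140 = 36.61 t
  B2O3: 4.844·0.4749 = 2.300 t
  Na2O: 4.844·0.2154 + 2.313·0.5871 = 2.401 t
LOI: 10.91·0.01510 + 4.844·0.3097 + 6.990·0.2256 + 24.69·0.02300 + 2.313·0.4129 + 82.36·0.04990 = 8.875 t
batch − LOI leaves glass = 132.1 − 8.875 = 123.2 t (matching Σ of the oxides)
each wt % is 100 × oxide ÷ glass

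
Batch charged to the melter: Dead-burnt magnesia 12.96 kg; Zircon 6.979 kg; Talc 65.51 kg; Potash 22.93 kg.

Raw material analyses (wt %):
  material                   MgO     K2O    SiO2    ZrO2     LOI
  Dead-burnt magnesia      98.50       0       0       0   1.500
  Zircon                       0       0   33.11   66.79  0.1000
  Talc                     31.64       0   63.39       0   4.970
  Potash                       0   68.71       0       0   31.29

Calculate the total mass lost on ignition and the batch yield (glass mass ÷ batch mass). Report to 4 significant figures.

Every computation holds full float precision at each step; the intermediate values are printed rounded to 4 significant digits across the worked steps. A single rounding finalizes every reported result; all derived quantities (net glass mass, ignition loss, totals, the four compositions, the yield) are computed at full float precision starting from the weights per 97.75 kg of glass exactly as printed in the question or the answer.
Loss on ignition, line by line:
  Dead-burnt magnesia: 12.96 × 0.01500 = 0.1944 kg
  Zircon: 6.979 × 0.001000 = 0.006979 kg
  Talc: 65.51 × 0.04970 = 3.256 kg
  Potash: 22.93 × 0.3129 = 7.175 kg
Total LOI = 10.63 kg
Glass = batch − LOI = 108.4 − 10.63 = 97.75 kg

LOI loss = 10.63 kg; glass = 97.75 kg; yield = 90.19%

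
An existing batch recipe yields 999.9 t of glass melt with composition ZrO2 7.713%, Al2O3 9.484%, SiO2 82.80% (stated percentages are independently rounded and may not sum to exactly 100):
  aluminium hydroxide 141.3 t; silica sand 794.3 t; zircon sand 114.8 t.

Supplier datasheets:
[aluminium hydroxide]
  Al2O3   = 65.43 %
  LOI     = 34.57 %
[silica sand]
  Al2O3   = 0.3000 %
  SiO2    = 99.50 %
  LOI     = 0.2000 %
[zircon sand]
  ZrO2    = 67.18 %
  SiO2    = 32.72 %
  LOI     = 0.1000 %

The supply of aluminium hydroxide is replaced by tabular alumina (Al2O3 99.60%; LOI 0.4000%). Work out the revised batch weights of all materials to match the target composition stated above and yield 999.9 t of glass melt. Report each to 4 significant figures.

In-progress results are shown with 4-significant-digit rounding between the steps; all arithmetic carries exact precision through the solve — each reported figure undergoes a single rounding; derived quantities are carried from the weighed amounts at 999.9 t of glass in full precision (LOI, glass mass, totals, three oxide percentages, yield) as written in the problem or the answer.
Oxide-by-oxide targets in 999.9 t glass melt:
  ZrO2: 7.713% × 999.9 = 77.12 t
  Al2O3: 9.484% × 999.9 = 94.83 t
  SiO2: 82.80% × 999.9 = 827.9 t
Verifying the oxide balance given the weights on record, under the basis named above (summed amounts equal target values exact up to rounding of places):
  ZrO2: 114.8·0.6718 = 77.12 t (target 77.12 t)
  Al2O3: 92.82·0.9960 + 794.3·0.003000 = 94.83 t (target 94.83 t)
  SiO2: 794.3·0.9950 + 114.8·0.3272 = 827.9 t (target 827.9 t)
Consistency of the glass mass: batch Σ − ignition loss = 999.8 t (the Σ of target masses is 999.9 t; against the stated basis, 999.9 t — any gap is answer rounding).
Batch total: Σ batch = 1002 t; LOI loss = Σ batch·LOI = 2.075 t; glass ÷ batch gives a yield of 99.79%.

Revised batch per 999.9 t glass melt:
  tabular alumina: 92.82 t
  silica sand: 794.3 t
  zircon sand: 114.8 t
Total batch = 1002 t; LOI loss = 2.075 t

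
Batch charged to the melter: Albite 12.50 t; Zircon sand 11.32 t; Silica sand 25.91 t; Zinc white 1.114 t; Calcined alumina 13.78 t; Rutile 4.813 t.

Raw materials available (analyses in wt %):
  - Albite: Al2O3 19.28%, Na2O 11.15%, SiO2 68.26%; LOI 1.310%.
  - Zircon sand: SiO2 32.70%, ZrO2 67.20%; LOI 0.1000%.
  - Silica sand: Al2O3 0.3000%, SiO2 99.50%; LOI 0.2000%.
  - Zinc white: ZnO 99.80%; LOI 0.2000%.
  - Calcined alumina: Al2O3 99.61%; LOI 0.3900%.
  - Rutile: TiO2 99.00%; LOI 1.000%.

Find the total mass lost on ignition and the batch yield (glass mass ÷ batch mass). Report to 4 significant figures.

Mid-chain values appear with 4-significant-digit rounding on the page — all internal work carries full float precision in every operation; every reported number is rounded just once — derived quantities (the yield, the totals, net glass mass, the six compositions, LOI) are computed starting from the weights on 69.11 t of glass at full float precision, exactly as printed in the problem or the answer.
Material-by-material LOI:
  Albite: 12.50 × 0.01310 = 0.1638 t
  Zircon sand: 11.32 × 0.001000 = 0.01132 t
  Silica sand: 25.91 × 0.002000 = 0.05182 t
  Zinc white: 1.114 × 0.002000 = 0.002228 t
  Calcined alumina: 13.78 × 0.003900 = 0.05374 t
  Rutile: 4.813 × 0.01000 = 0.04813 t
Total LOI = 0.3310 t
Glass = batch − LOI = 69.44 − 0.3310 = 69.11 t

LOI loss = 0.3310 t; glass = 69.11 t; yield = 99.52%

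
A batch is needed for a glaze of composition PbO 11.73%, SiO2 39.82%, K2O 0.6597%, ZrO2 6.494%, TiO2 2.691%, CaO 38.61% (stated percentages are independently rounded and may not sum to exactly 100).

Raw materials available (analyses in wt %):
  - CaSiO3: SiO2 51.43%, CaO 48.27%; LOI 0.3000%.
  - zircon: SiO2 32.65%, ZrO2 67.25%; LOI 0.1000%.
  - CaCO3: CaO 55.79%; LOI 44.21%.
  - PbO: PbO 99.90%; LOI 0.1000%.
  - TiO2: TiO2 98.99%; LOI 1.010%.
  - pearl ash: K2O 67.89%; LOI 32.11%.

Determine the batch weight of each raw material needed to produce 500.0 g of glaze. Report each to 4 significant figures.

Mid-chain values are shown rounded off to 4 significant digits in the printout; every computation keeps full precision in every operation. A single rounding finalizes each reported value — all derived quantities, including LOI, six oxide percentages, yield, totals, net glass mass, are computed from the weighed amounts per 500.0 g of glass at exact precision as quoted within problem or answer.
Oxide mass targets, per 500.0 g glaze:
  PbO: 11.73% × 500.0 = 58.65 g
  SiO2: 39.82% × 500.0 = 199.1 g
  K2O: 0.6597% × 500.0 = 3.298 g
  ZrO2: 6.494% × 500.0 = 32.47 g
  TiO2: 2.691% × 500.0 = 13.46 g
  CaO: 38.61% × 500.0 = 193.0 g
Balance tally, oxide-wise, on the weights just shown, versus the basis set out (sum by sum, the targets are met net of answer rounding effects):
  PbO: 58.71·0.9990 = 58.65 g (target 58.65 g)
  SiO2: 356.5·0.5143 + 48.28·0.3265 = 199.1 g (target 199.1 g)
  K2O: 4.859·0.6789 = 3.299 g (target 3.298 g)
  ZrO2: 48.28·0.6725 = 32.47 g (target 32.47 g)
  TiO2: 13.59·0.9899 = 13.45 g (target 13.46 g)
  CaO: 356.5·0.4827 + 37.60·0.5579 = 193.1 g (target 193.0 g)
Consistency of the glass mass: whole batch net of LOI = 500.0 g (per-oxide target masses sum to 500.0 g; against the stated basis, 500.0 g — any gap is answer rounding).
Batch total: Σ batch = 519.5 g; ignition loss, Σ(batch × LOI) = 19.50 g; as yield: glass ÷ batch → 96.25%.

Batch per 500.0 g glaze:
  CaSiO3: 356.5 g
  zircon: 48.28 g
  CaCO3: 37.60 g
  PbO: 58.71 g
  TiO2: 13.59 g
  pearl ash: 4.859 g
Total batch = 519.5 g; LOI loss = 19.50 g; yield = 96.25%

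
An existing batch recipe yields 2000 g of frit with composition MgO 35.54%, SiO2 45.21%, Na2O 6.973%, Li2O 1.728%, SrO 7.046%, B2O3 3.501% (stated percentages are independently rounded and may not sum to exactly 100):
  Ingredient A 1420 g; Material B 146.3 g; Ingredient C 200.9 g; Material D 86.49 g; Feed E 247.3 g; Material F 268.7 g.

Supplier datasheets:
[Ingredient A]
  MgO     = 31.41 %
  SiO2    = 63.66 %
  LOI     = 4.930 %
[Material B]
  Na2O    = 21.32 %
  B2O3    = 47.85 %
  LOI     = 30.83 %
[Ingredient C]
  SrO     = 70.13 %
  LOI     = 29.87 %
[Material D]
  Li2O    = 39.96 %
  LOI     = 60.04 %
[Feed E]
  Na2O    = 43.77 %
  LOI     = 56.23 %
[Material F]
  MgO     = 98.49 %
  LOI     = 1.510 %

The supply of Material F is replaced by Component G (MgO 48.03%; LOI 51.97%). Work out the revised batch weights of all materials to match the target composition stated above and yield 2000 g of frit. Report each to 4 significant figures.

Revised batch per 2000 g frit:
  Ingredient A: 1420 g
  Material B: 146.3 g
  Ingredient C: 200.9 g
  Material D: 86.49 g
  Feed E: 247.3 g
  Component G: 551.0 g
Total batch = 2652 g; LOI loss = 652.5 g

Every computation runs at exact precision from start to finish; mid-chain values are printed with 4-significant-figure rounding in the printout; each reported result includes exactly one rounding. The derived quantities, including yield, ignition loss, the six compositions, glass mass, totals, are computed from the batch weights per 2000 g of glass in full float precision as written in question or answer.
Target masses of each oxide per 2000 g frit:
  MgO: 35.54% × 2000 = 710.8 g
  SiO2: 45.21% × 2000 = 904.2 g
  Na2O: 6.973% × 2000 = 139.5 g
  Li2O: 1.728% × 2000 = 34.56 g
  SrO: 7.046% × 2000 = 140.9 g
  B2O3: 3.501% × 2000 = 70.02 g
Balance tally, oxide-wise, on the weights just shown, against the basis in use (each sum matches its target mass given rounding of the digits):
  MgO: 1420·0.3141 + 551.0·0.4803 = 710.7 g (target 710.8 g)
  SiO2: 1420·0.6366 = 904.0 g (target 904.2 g)
  Na2O: 146.3·0.2132 + 247.3·0.4377 = 139.4 g (target 139.5 g)
  Li2O: 86.49·0.3996 = 34.56 g (target 34.56 g)
  SrO: 200.9·0.7013 = 140.9 g (target 140.9 g)
  B2O3: 146.3·0.4785 = 70.00 g (target 70.02 g)
The glass-mass cross-check: whole batch net of LOI = 2000 g (the Σ of target masses is 2000 g; the stated basis being 2000 g — deltas are rounding alone).
Batch grand total — Σ batch = 2652 g; LOI loss = Σ batch·LOI = 652.5 g; yield = glass ÷ total batch = 75.40%.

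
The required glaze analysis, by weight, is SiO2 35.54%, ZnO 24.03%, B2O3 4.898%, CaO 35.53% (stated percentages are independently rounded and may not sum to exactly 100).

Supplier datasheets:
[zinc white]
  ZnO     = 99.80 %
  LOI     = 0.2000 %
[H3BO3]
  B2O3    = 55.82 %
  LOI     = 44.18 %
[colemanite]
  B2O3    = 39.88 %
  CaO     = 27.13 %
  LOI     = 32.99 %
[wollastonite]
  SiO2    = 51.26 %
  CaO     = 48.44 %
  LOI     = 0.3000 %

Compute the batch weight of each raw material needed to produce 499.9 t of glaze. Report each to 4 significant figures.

All arithmetic maintains full float precision in every operation. Working values appear rounded off to 4 significant digits between the steps — every reported figure takes a single rounding — all derived quantities (the totals, yield, net glass mass, LOI, the four compositions) are recomputed starting from the weights for 499.9 t of glass in exact precision exactly as printed in the problem or the answer.
Target masses of each oxide per 499.9 t glaze:
  SiO2: 35.54% × 499.9 = 177.7 t
  ZnO: 24.03% × 499.9 = 120.1 t
  B2O3: 4.898% × 499.9 = 24.49 t
  CaO: 35.53% × 499.9 = 177.6 t
Checking each oxide sum on the weights just shown, for the quoted basis mass (sum by sum, the targets are met inside rounding margins):
  SiO2: 346.6·0.5126 = 177.7 t (target 177.7 t)
  ZnO: 120.4·0.9980 = 120.2 t (target 120.1 t)
  B2O3: 18.26·0.5582 + 35.84·0.3988 = 24.49 t (target 24.49 t)
  CaO: 35.84·0.2713 + 346.6·0.4844 = 177.6 t (target 177.6 t)
Glass-mass sanity pass: total charge less LOI = 499.9 t (summing oxide targets gives 499.9 t; with the basis standing at 499.9 t — a pure rounding effect).
Batch total: Σ batch = 521.1 t; LOI removed, Σ of batch·LOI: 21.17 t; the yield ratio, glass ÷ batch: 95.94%.

Batch per 499.9 t glaze:
  zinc white: 120.4 t
  H3BO3: 18.26 t
  colemanite: 35.84 t
  wollastonite: 346.6 t
Total batch = 521.1 t; LOI loss = 21.17 t; yield = 95.94%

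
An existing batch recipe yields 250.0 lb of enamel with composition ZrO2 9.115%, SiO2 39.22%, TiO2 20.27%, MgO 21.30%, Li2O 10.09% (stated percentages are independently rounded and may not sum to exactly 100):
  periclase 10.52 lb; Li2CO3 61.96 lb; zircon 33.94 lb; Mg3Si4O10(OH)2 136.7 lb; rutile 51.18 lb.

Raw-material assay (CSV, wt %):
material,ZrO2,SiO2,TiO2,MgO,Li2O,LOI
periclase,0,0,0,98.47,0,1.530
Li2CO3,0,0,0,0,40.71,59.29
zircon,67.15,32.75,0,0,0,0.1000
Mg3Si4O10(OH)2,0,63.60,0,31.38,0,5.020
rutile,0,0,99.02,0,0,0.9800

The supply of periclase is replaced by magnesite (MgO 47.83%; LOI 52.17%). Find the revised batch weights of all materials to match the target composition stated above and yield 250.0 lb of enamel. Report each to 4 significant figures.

Revised batch per 250.0 lb enamel:
  magnesite: 21.65 lb
  Li2CO3: 61.96 lb
  zircon: 33.94 lb
  Mg3Si4O10(OH)2: 136.7 lb
  rutile: 51.18 lb
Total batch = 305.4 lb; LOI loss = 55.43 lb

In-progress results are printed, rounded to 4 significant figures, between the steps; the working math holds full float precision in every operation — exactly one rounding is applied to each reported figure; derived quantities, including glass mass, the yield, the totals, ignition loss, the five compositions, are computed using the weight values for 250.0 lb of glass at full float precision, as given in either problem or answer.
Oxide-by-oxide targets in 250.0 lb enamel:
  ZrO2: 9.115% × 250.0 = 22.79 lb
  SiO2: 39.22% × 250.0 = 98.05 lb
  TiO2: 20.27% × 250.0 = 50.68 lb
  MgO: 21.30% × 250.0 = 53.25 lb
  Li2O: 10.09% × 250.0 = 25.22 lb
Mass-balance tally per oxide applying the batch weights above, at the basis given (oxide sums agree with the targets within answer rounding):
  ZrO2: 33.94·0.6715 = 22.79 lb (target 22.79 lb)
  SiO2: 33.94·0.3275 + 136.7·0.6360 = 98.06 lb (target 98.05 lb)
  TiO2: 51.18·0.9902 = 50.68 lb (target 50.68 lb)
  MgO: 21.65·0.4783 + 136.7·0.3138 = 53.25 lb (target 53.25 lb)
  Li2O: 61.96·0.4071 = 25.22 lb (target 25.22 lb)
Auditing the glass mass value: batch total minus LOI = 250.0 lb (oxide target masses add up to 250.0 lb; with the basis standing at 250.0 lb — a pure rounding effect).
Batch total: Σ batch = 305.4 lb; ignition loss, Σ(batch × LOI) = 55.43 lb; as yield: glass ÷ batch → 81.85%.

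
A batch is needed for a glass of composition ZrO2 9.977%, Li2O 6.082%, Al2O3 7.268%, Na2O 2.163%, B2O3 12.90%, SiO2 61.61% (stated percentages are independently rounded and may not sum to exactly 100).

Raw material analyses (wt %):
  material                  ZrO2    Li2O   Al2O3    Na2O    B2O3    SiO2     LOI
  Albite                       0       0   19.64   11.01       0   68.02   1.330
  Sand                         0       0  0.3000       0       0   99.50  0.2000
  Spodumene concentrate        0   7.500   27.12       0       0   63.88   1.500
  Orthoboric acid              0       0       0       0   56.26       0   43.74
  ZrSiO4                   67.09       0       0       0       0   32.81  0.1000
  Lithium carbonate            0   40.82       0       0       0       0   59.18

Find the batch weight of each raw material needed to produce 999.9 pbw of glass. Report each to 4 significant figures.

The working math holds exact precision at each step; in-progress results are displayed rounded to four significant digits — a single rounding produces each reported value. The derived quantities are re-derived in exact precision (the yield, ignition loss, six oxide percentages, the totals, net glass mass) using the weight values at 999.9 pbw of glass as written in problem or answer.
Target oxide masses per 999.9 pbw glass:
  ZrO2: 9.977% × 999.9 = 99.76 pbw
  Li2O: 6.082% × 999.9 = 60.81 pbw
  Al2O3: 7.268% × 999.9 = 72.67 pbw
  Na2O: 2.163% × 999.9 = 21.63 pbw
  B2O3: 12.90% × 999.9 = 129.0 pbw
  SiO2: 61.61% × 999.9 = 616.0 pbw
Sums-versus-targets review from the weights as reported, per the basis as stated (every target is met by its sum exact up to rounding of places):
  ZrO2: 148.7·0.6709 = 99.76 pbw (target 99.76 pbw)
  Li2O: 121.8·0.07500 + 126.6·0.4082 = 60.81 pbw (target 60.81 pbw)
  Al2O3: 196.4·0.1964 + 357.6·0.003000 + 121.8·0.2712 = 72.68 pbw (target 72.67 pbw)
  Na2O: 196.4·0.1101 = 21.62 pbw (target 21.63 pbw)
  B2O3: 229.3·0.5626 = 129.0 pbw (target 129.0 pbw)
  SiO2: 196.4·0.6802 + 357.6·0.9950 + 121.8·0.6388 + 148.7·0.3281 = 616.0 pbw (target 616.0 pbw)
Glass-mass bookkeeping: whole batch net of LOI = 999.9 pbw (the Σ of target masses is 999.9 pbw; stated basis 999.9 pbw — a pure rounding effect).
Whole-batch sum: Σ batch = 1180 pbw; LOI removed, Σ of batch·LOI: 180.5 pbw; yield = glass ÷ total batch = 84.71%.

Batch per 999.9 pbw glass:
  Albite: 196.4 pbw
  Sand: 357.6 pbw
  Spodumene concentrate: 121.8 pbw
  Orthoboric acid: 229.3 pbw
  ZrSiO4: 148.7 pbw
  Lithium carbonate: 126.6 pbw
Total batch = 1180 pbw; LOI loss = 180.5 pbw; yield = 84.71%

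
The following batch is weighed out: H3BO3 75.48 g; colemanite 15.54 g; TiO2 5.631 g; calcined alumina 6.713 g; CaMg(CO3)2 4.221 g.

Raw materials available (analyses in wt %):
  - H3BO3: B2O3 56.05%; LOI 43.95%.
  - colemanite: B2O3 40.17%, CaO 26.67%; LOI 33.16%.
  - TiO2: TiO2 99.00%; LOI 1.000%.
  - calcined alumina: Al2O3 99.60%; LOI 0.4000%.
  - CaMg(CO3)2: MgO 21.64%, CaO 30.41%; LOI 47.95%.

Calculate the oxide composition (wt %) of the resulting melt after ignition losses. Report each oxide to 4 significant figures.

Glass mass = 67.15 g (batch 107.6 − LOI 40.43).
Composition: MgO 1.360%, B2O3 72.30%, CaO 8.083%, Al2O3 9.957%, TiO2 8.302%

Mid-chain values are shown, rounded to 4 significant digits, at each printed step. All arithmetic holds exact precision in all steps — a single rounding completes every reported figure. All derived quantities (five oxide percentages, the yield, the totals, LOI, glass mass) are rebuilt in full float precision from the weighed amounts on 67.15 g of glass as they appear in the problem or the answer.
Oxide masses out of the charge:
  MgO: 4.221·0.2164 = 0.9134 g
  B2O3: 75.48·0.5605 + 15.54·0.4017 = 48.55 g
  CaO: 15.54·0.2667 + 4.221·0.3041 = 5.428 g
  Al2O3: 6.713·0.9960 = 6.686 g
  TiO2: 5.631·0.9900 = 5.575 g
LOI: 75.48·0.4395 + 15.54·0.3316 + 5.631·0.01000 + 6.713·0.004000 + 4.221·0.4795 = 40.43 g
The glass mass, total less LOI, = 107.6 − 40.43 = 67.15 g (matching Σ of the oxides)
wt % = 100 × oxide mass / glass mass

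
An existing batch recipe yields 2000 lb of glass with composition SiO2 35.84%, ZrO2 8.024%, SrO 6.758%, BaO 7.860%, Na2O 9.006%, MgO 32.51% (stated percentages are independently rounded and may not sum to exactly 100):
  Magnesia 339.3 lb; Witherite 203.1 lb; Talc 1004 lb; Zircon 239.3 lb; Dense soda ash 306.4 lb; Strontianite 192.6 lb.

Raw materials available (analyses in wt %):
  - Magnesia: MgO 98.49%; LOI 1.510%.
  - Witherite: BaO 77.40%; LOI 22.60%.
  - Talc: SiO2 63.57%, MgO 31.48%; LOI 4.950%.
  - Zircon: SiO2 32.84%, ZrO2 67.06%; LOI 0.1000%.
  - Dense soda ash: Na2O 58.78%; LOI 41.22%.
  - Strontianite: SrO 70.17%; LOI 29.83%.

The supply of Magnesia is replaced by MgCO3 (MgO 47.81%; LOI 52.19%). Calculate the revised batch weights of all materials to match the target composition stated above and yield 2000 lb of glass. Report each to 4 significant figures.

Revised batch per 2000 lb glass:
  MgCO3: 698.9 lb
  Witherite: 203.1 lb
  Talc: 1004 lb
  Zircon: 239.3 lb
  Dense soda ash: 306.4 lb
  Strontianite: 192.6 lb
Total batch = 2644 lb; LOI loss = 644.3 lb

Values along the way are displayed rounded to 4 significant digits within the worked lines; each numeric step holds exact precision through every step; every reported result carries a single rounding; derived quantities, including net glass mass, LOI, totals, six oxide percentages, yield, are recomputed from the weighed amounts at 2000 lb of glass in exact precision, as given in the question or the answer.
Target oxide masses per 2000 lb glass:
  SiO2: 35.84% × 2000 = 716.8 lb
  ZrO2: 8.024% × 2000 = 160.5 lb
  SrO: 6.758% × 2000 = 135.2 lb
  BaO: 7.860% × 2000 = 157.2 lb
  Na2O: 9.006% × 2000 = 180.1 lb
  MgO: 32.51% × 2000 = 650.2 lb
Balance tally, oxide-wise, applying the batch weights above, under the basis named above (target by target, the sums agree net of answer rounding effects):
  SiO2: 1004·0.6357 + 239.3·0.3284 = 716.8 lb (target 716.8 lb)
  ZrO2: 239.3·0.6706 = 160.5 lb (target 160.5 lb)
  SrO: 192.6·0.7017 = 135.1 lb (target 135.2 lb)
  BaO: 203.1·0.7740 = 157.2 lb (target 157.2 lb)
  Na2O: 306.4·0.5878 = 180.1 lb (target 180.1 lb)
  MgO: 698.9·0.4781 + 1004·0.3148 = 650.2 lb (target 650.2 lb)
Consistency of the glass mass: whole batch net of LOI = 2000 lb (summing oxide targets gives 2000 lb; basis as stated: 2000 lb — differing by rounding only).
Adding the batch up: Σ batch = 2644 lb; the LOI term Σ batch·LOI equals 644.3 lb; the yield ratio, glass ÷ batch: 75.63%.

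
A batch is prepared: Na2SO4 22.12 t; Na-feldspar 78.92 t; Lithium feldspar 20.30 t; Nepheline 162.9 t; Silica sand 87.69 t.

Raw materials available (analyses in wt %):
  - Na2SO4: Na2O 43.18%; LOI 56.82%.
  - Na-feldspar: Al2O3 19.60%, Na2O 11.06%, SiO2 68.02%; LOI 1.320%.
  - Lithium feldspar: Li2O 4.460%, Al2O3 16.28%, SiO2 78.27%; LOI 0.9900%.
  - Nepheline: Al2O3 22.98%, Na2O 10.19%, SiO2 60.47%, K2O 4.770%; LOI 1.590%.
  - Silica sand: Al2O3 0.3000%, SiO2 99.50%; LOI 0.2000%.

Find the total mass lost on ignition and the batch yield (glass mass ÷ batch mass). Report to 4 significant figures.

LOI loss = 16.58 t; glass = 355.4 t; yield = 95.54%

The intermediate values appear with 4-significant-figure rounding between the steps — the working math runs at full float precision at every stage; every reported result includes exactly one rounding; all derived quantities, including glass mass, LOI, yield, the totals, five oxide percentages, are computed starting from the weights at 355.4 t of glass in exact precision as set out in either problem or answer.
Material-by-material LOI:
  Na2SO4: 22.12 × 0.5682 = 12.57 t
  Na-feldspar: 78.92 × 0.01320 = 1.042 t
  Lithium feldspar: 20.30 × 0.009900 = 0.2010 t
  Nepheline: 162.9 × 0.01590 = 2.590 t
  Silica sand: 87.69 × 0.002000 = 0.1754 t
Total LOI = 16.58 t
Glass = batch − LOI = 371.9 − 16.58 = 355.4 t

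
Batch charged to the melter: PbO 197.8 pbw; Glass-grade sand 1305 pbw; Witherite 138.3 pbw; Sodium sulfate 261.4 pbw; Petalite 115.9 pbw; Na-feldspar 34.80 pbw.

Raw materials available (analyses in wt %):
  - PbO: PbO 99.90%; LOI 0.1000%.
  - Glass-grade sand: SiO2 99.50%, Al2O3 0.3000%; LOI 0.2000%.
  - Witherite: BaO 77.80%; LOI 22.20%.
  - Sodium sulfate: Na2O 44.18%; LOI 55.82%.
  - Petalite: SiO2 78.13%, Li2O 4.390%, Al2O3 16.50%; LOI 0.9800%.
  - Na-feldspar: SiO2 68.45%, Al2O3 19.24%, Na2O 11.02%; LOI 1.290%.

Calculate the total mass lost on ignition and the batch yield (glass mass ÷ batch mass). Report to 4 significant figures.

LOI loss = 181.0 pbw; glass = 1872 pbw; yield = 91.18%

Full float precision is kept at all times — values along the way are shown, rounded to 4 significant figures, on the page; exactly one rounding goes into each reported number. Derived quantities, including net glass mass, the six compositions, yield, ignition loss, totals, are computed starting from the weights on 1872 pbw of glass in exact precision, as given in the problem or answer text.
Material-by-material LOI:
  PbO: 197.8 × 0.001000 = 0.1978 pbw
  Glass-grade sand: 1305 × 0.002000 = 2.610 pbw
  Witherite: 138.3 × 0.2220 = 30.70 pbw
  Sodium sulfate: 261.4 × 0.5582 = 145.9 pbw
  Petalite: 115.9 × 0.009800 = 1.136 pbw
  Na-feldspar: 34.80 × 0.01290 = 0.4489 pbw
Total LOI = 181.0 pbw
Glass = batch − LOI = 2053 − 181.0 = 1872 pbw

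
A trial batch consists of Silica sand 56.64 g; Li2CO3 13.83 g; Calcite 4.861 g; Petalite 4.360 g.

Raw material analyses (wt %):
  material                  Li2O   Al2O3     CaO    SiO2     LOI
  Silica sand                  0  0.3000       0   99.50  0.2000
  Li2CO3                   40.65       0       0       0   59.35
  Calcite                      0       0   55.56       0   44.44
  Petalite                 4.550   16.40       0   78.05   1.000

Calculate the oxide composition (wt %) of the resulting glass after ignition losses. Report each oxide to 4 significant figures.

Intermediates are shown, rounded to 4 significant figures, when written out. All arithmetic carries exact precision end to end; each reported figure sees exactly one rounding — the derived quantities are carried using the weight values for 69.17 g of glass at exact precision (glass mass, the yield, the four compositions, LOI, totals), as quoted within question or answer.
Delivered oxide masses:
  Li2O: 13.83·0.4065 + 4.360·0.04550 = 5.820 g
  Al2O3: 56.64·0.003000 + 4.360·0.1640 = 0.8850 g
  CaO: 4.861·0.5556 = 2.701 g
  SiO2: 56.64·0.9950 + 4.360·0.7805 = 59.76 g
LOI: 56.64·0.002000 + 13.83·0.5935 + 4.861·0.4444 + 4.360·0.01000 = 10.53 g
batch − LOI leaves glass = 79.69 − 10.53 = 69.17 g (matching Σ of the oxides)
percent by weight: oxide/glass ×100

Glass mass = 69.17 g (batch 79.69 − LOI 10.53).
Composition: Li2O 8.415%, Al2O3 1.279%, CaO 3.905%, SiO2 86.40%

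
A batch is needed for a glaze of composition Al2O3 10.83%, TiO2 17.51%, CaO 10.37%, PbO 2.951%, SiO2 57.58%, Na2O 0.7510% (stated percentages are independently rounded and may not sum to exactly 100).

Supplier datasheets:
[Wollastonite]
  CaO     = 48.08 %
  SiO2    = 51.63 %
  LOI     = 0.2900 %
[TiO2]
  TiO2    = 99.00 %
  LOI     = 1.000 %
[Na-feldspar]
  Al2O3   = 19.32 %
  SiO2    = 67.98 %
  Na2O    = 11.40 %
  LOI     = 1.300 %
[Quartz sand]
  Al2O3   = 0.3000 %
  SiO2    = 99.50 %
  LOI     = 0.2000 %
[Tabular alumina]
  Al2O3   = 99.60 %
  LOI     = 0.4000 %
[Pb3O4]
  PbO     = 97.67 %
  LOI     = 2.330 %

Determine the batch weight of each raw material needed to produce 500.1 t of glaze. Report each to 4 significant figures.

Working values are printed with 4-significant-figure rounding on the page. Every computation maintains full float precision in every operation. Exactly one rounding goes into every reported number. Derived quantities are re-derived using the weight values per 500.1 t of glass at exact precision (glass mass, six oxide percentages, the totals, ignition loss, yield), as given in the problem or the answer.
Oxide mass targets, per 500.1 t glaze:
  Al2O3: 10.83% × 500.1 = 54.16 t
  TiO2: 17.51% × 500.1 = 87.57 t
  CaO: 10.37% × 500.1 = 51.86 t
  PbO: 2.951% × 500.1 = 14.76 t
  SiO2: 57.58% × 500.1 = 288.0 t
  Na2O: 0.7510% × 500.1 = 3.756 t
Sums-versus-targets review applying the batch weights above, relative to the basis at hand (sum by sum, the targets are met given rounding of the digits):
  Al2O3: 32.95·0.1932 + 210.9·0.003000 + 47.35·0.9960 = 54.16 t (target 54.16 t)
  TiO2: 88.45·0.9900 = 87.57 t (target 87.57 t)
  CaO: 107.9·0.4808 = 51.88 t (target 51.86 t)
  PbO: 15.11·0.9767 = 14.76 t (target 14.76 t)
  SiO2: 107.9·0.5163 + 32.95·0.6798 + 210.9·0.9950 = 288.0 t (target 288.0 t)
  Na2O: 32.95·0.1140 = 3.756 t (target 3.756 t)
Glass-mass closure: total charge less LOI = 500.1 t (per-oxide target masses sum to 500.1 t; basis as stated: 500.1 t — gaps are rounding artifacts).
Batch grand total — Σ batch = 502.7 t; loss to ignition Σ batch·LOI = 2.589 t; as yield: glass ÷ batch → 99.48%.

Batch per 500.1 t glaze:
  Wollastonite: 107.9 t
  TiO2: 88.45 t
  Na-feldspar: 32.95 t
  Quartz sand: 210.9 t
  Tabular alumina: 47.35 t
  Pb3O4: 15.11 t
Total batch = 502.7 t; LOI loss = 2.589 t; yield = 99.48%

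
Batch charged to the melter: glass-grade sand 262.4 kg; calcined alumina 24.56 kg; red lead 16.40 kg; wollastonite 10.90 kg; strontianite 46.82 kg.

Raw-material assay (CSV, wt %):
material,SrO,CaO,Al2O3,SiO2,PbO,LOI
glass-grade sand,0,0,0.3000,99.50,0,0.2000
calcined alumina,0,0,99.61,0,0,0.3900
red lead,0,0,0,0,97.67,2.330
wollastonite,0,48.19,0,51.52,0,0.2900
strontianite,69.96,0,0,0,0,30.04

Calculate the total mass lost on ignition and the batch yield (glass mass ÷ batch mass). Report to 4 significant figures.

The whole derivation carries full precision end to end — intermediates are printed, with 4-significant-figure rounding, in the printout — a single rounding completes every reported figure — the derived quantities, including the five compositions, glass mass, ignition loss, totals, the yield, are rebuilt starting from the weights on 346.0 kg of glass in full float precision, as set out in the question or the answer.
Material-by-material LOI:
  glass-grade sand: 262.4 × 0.002000 = 0.5248 kg
  calcined alumina: 24.56 × 0.003900 = 0.09578 kg
  red lead: 16.40 × 0.02330 = 0.3821 kg
  wollastonite: 10.90 × 0.002900 = 0.03161 kg
  strontianite: 46.82 × 0.3004 = 14.06 kg
Total LOI = 15.10 kg
Glass = batch − LOI = 361.1 − 15.10 = 346.0 kg

LOI loss = 15.10 kg; glass = 346.0 kg; yield = 95.82%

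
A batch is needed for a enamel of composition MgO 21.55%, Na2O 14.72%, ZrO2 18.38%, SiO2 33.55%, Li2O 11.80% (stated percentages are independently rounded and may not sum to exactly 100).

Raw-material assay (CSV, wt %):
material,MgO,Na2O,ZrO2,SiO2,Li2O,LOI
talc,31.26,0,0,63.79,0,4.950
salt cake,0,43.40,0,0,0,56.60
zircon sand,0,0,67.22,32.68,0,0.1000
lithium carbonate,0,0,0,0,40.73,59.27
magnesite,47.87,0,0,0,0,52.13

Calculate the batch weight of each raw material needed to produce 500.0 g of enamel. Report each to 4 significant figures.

The working math carries full precision from start to finish; the intermediate values appear, rounded to 4 significant digits, in the printout. Each reported figure receives exactly one rounding; all derived quantities (the totals, yield, net glass mass, ignition loss, the five compositions) are computed at full precision using the weight values per 500.0 g of glass precisely as stated by either problem or answer.
Oxide-by-oxide targets in 500.0 g enamel:
  MgO: 21.55% × 500.0 = 107.8 g
  Na2O: 14.72% × 500.0 = 73.60 g
  ZrO2: 18.38% × 500.0 = 91.90 g
  SiO2: 33.55% × 500.0 = 167.8 g
  Li2O: 11.80% × 500.0 = 59.00 g
Verifying the oxide balance from the weights as reported, against the basis in use (delivered sums recover each target up to rounding of the answer):
  MgO: 192.9·0.3126 + 99.10·0.4787 = 107.7 g (target 107.8 g)
  Na2O: 169.6·0.4340 = 73.61 g (target 73.60 g)
  ZrO2: 136.7·0.6722 = 91.89 g (target 91.90 g)
  SiO2: 192.9·0.6379 + 136.7·0.3268 = 167.7 g (target 167.8 g)
  Li2O: 144.9·0.4073 = 59.02 g (target 59.00 g)
Glass mass check: the batch minus its LOI: 500.0 g (the Σ of target masses is 500.0 g; stated basis 500.0 g — any gap is answer rounding).
Batch grand total — Σ batch = 743.2 g; LOI loss = Σ batch·LOI = 243.2 g; as yield: glass ÷ batch → 67.27%.

Batch per 500.0 g enamel:
  talc: 192.9 g
  salt cake: 169.6 g
  zircon sand: 136.7 g
  lithium carbonate: 144.9 g
  magnesite: 99.10 g
Total batch = 743.2 g; LOI loss = 243.2 g; yield = 67.27%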